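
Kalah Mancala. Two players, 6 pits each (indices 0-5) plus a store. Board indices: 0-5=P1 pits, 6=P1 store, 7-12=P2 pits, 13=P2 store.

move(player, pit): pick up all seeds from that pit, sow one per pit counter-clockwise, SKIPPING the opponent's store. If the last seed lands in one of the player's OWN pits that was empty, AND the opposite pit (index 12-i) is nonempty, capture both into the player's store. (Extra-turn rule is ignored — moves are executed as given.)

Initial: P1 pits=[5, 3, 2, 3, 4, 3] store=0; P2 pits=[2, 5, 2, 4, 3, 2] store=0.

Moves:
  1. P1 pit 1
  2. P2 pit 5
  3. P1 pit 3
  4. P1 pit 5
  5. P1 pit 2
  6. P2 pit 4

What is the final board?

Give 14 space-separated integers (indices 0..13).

Answer: 7 0 0 1 7 0 7 0 6 3 4 0 1 2

Derivation:
Move 1: P1 pit1 -> P1=[5,0,3,4,5,3](0) P2=[2,5,2,4,3,2](0)
Move 2: P2 pit5 -> P1=[6,0,3,4,5,3](0) P2=[2,5,2,4,3,0](1)
Move 3: P1 pit3 -> P1=[6,0,3,0,6,4](1) P2=[3,5,2,4,3,0](1)
Move 4: P1 pit5 -> P1=[6,0,3,0,6,0](2) P2=[4,6,3,4,3,0](1)
Move 5: P1 pit2 -> P1=[6,0,0,1,7,0](7) P2=[0,6,3,4,3,0](1)
Move 6: P2 pit4 -> P1=[7,0,0,1,7,0](7) P2=[0,6,3,4,0,1](2)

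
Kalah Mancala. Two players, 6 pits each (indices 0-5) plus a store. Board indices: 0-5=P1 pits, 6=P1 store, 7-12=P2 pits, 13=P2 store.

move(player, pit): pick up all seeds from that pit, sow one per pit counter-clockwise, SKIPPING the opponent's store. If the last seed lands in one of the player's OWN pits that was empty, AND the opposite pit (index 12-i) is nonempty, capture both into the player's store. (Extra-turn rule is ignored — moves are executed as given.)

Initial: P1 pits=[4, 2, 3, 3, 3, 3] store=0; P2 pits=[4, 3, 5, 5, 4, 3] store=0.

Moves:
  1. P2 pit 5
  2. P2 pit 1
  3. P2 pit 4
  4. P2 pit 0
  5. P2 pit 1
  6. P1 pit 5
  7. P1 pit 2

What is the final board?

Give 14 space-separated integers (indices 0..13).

Answer: 6 0 0 4 4 1 2 1 1 8 7 0 1 7

Derivation:
Move 1: P2 pit5 -> P1=[5,3,3,3,3,3](0) P2=[4,3,5,5,4,0](1)
Move 2: P2 pit1 -> P1=[5,3,3,3,3,3](0) P2=[4,0,6,6,5,0](1)
Move 3: P2 pit4 -> P1=[6,4,4,3,3,3](0) P2=[4,0,6,6,0,1](2)
Move 4: P2 pit0 -> P1=[6,0,4,3,3,3](0) P2=[0,1,7,7,0,1](7)
Move 5: P2 pit1 -> P1=[6,0,4,3,3,3](0) P2=[0,0,8,7,0,1](7)
Move 6: P1 pit5 -> P1=[6,0,4,3,3,0](1) P2=[1,1,8,7,0,1](7)
Move 7: P1 pit2 -> P1=[6,0,0,4,4,1](2) P2=[1,1,8,7,0,1](7)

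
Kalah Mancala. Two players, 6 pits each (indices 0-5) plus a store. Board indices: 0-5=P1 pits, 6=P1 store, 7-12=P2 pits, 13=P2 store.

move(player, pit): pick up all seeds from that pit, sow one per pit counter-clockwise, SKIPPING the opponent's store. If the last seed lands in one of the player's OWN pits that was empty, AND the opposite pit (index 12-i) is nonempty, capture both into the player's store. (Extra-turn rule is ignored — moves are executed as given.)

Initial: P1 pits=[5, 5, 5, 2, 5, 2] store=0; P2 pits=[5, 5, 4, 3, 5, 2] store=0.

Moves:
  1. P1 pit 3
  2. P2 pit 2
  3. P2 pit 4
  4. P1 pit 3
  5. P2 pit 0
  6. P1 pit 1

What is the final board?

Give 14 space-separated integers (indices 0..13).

Answer: 6 0 7 1 8 4 1 1 6 1 5 1 5 2

Derivation:
Move 1: P1 pit3 -> P1=[5,5,5,0,6,3](0) P2=[5,5,4,3,5,2](0)
Move 2: P2 pit2 -> P1=[5,5,5,0,6,3](0) P2=[5,5,0,4,6,3](1)
Move 3: P2 pit4 -> P1=[6,6,6,1,6,3](0) P2=[5,5,0,4,0,4](2)
Move 4: P1 pit3 -> P1=[6,6,6,0,7,3](0) P2=[5,5,0,4,0,4](2)
Move 5: P2 pit0 -> P1=[6,6,6,0,7,3](0) P2=[0,6,1,5,1,5](2)
Move 6: P1 pit1 -> P1=[6,0,7,1,8,4](1) P2=[1,6,1,5,1,5](2)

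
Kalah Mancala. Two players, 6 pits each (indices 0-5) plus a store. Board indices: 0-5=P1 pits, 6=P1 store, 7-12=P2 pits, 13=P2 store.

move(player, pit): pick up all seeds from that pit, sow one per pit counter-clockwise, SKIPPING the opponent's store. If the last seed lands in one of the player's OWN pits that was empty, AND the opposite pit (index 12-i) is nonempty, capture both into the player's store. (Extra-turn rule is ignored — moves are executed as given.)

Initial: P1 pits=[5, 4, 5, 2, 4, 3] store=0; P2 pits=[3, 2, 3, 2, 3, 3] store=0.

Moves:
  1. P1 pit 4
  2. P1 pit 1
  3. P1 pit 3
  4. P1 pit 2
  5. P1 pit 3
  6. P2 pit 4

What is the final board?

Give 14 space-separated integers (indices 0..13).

Move 1: P1 pit4 -> P1=[5,4,5,2,0,4](1) P2=[4,3,3,2,3,3](0)
Move 2: P1 pit1 -> P1=[5,0,6,3,1,5](1) P2=[4,3,3,2,3,3](0)
Move 3: P1 pit3 -> P1=[5,0,6,0,2,6](2) P2=[4,3,3,2,3,3](0)
Move 4: P1 pit2 -> P1=[5,0,0,1,3,7](3) P2=[5,4,3,2,3,3](0)
Move 5: P1 pit3 -> P1=[5,0,0,0,4,7](3) P2=[5,4,3,2,3,3](0)
Move 6: P2 pit4 -> P1=[6,0,0,0,4,7](3) P2=[5,4,3,2,0,4](1)

Answer: 6 0 0 0 4 7 3 5 4 3 2 0 4 1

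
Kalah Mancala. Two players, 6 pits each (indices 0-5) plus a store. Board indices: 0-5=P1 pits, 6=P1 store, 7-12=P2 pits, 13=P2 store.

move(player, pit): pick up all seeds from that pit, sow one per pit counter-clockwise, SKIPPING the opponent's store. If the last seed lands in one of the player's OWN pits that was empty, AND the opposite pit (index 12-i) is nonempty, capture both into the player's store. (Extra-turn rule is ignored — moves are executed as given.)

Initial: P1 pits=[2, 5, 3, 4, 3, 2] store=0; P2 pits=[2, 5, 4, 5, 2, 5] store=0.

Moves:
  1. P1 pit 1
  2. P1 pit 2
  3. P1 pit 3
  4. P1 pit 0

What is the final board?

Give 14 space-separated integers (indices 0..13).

Answer: 0 1 0 0 6 5 9 3 6 5 0 2 5 0

Derivation:
Move 1: P1 pit1 -> P1=[2,0,4,5,4,3](1) P2=[2,5,4,5,2,5](0)
Move 2: P1 pit2 -> P1=[2,0,0,6,5,4](2) P2=[2,5,4,5,2,5](0)
Move 3: P1 pit3 -> P1=[2,0,0,0,6,5](3) P2=[3,6,5,5,2,5](0)
Move 4: P1 pit0 -> P1=[0,1,0,0,6,5](9) P2=[3,6,5,0,2,5](0)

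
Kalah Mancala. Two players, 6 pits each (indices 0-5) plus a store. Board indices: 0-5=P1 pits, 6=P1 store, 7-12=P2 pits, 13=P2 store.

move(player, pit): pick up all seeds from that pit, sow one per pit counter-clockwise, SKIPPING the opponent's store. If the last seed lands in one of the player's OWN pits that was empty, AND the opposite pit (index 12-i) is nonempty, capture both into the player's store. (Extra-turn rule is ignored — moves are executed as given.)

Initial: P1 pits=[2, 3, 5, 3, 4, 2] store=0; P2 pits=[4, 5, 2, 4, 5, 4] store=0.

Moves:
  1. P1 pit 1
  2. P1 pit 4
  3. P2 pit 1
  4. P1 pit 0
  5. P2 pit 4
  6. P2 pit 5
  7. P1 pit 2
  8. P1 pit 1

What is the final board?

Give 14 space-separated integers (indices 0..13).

Move 1: P1 pit1 -> P1=[2,0,6,4,5,2](0) P2=[4,5,2,4,5,4](0)
Move 2: P1 pit4 -> P1=[2,0,6,4,0,3](1) P2=[5,6,3,4,5,4](0)
Move 3: P2 pit1 -> P1=[3,0,6,4,0,3](1) P2=[5,0,4,5,6,5](1)
Move 4: P1 pit0 -> P1=[0,1,7,5,0,3](1) P2=[5,0,4,5,6,5](1)
Move 5: P2 pit4 -> P1=[1,2,8,6,0,3](1) P2=[5,0,4,5,0,6](2)
Move 6: P2 pit5 -> P1=[2,3,9,7,1,3](1) P2=[5,0,4,5,0,0](3)
Move 7: P1 pit2 -> P1=[2,3,0,8,2,4](2) P2=[6,1,5,6,1,0](3)
Move 8: P1 pit1 -> P1=[2,0,1,9,3,4](2) P2=[6,1,5,6,1,0](3)

Answer: 2 0 1 9 3 4 2 6 1 5 6 1 0 3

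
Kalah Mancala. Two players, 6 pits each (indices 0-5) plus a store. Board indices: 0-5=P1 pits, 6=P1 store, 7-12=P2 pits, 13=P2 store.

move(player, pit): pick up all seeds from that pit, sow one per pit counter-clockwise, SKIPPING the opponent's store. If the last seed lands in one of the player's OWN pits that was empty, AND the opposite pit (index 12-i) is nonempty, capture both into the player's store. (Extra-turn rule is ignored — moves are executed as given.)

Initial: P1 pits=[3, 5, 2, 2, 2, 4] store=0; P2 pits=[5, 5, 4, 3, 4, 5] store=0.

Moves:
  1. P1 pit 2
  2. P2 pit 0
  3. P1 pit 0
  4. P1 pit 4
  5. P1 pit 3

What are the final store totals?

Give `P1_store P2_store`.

Answer: 2 0

Derivation:
Move 1: P1 pit2 -> P1=[3,5,0,3,3,4](0) P2=[5,5,4,3,4,5](0)
Move 2: P2 pit0 -> P1=[3,5,0,3,3,4](0) P2=[0,6,5,4,5,6](0)
Move 3: P1 pit0 -> P1=[0,6,1,4,3,4](0) P2=[0,6,5,4,5,6](0)
Move 4: P1 pit4 -> P1=[0,6,1,4,0,5](1) P2=[1,6,5,4,5,6](0)
Move 5: P1 pit3 -> P1=[0,6,1,0,1,6](2) P2=[2,6,5,4,5,6](0)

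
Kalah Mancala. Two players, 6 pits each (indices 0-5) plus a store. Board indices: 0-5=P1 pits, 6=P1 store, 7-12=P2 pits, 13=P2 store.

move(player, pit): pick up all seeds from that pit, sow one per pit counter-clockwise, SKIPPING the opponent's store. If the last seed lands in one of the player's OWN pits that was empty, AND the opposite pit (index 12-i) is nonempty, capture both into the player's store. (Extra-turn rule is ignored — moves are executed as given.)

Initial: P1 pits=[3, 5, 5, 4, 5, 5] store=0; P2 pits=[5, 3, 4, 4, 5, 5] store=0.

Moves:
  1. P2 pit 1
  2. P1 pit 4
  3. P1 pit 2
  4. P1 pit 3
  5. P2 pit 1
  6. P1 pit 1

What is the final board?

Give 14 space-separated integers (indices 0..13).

Answer: 3 0 1 1 3 9 4 8 0 7 6 6 5 0

Derivation:
Move 1: P2 pit1 -> P1=[3,5,5,4,5,5](0) P2=[5,0,5,5,6,5](0)
Move 2: P1 pit4 -> P1=[3,5,5,4,0,6](1) P2=[6,1,6,5,6,5](0)
Move 3: P1 pit2 -> P1=[3,5,0,5,1,7](2) P2=[7,1,6,5,6,5](0)
Move 4: P1 pit3 -> P1=[3,5,0,0,2,8](3) P2=[8,2,6,5,6,5](0)
Move 5: P2 pit1 -> P1=[3,5,0,0,2,8](3) P2=[8,0,7,6,6,5](0)
Move 6: P1 pit1 -> P1=[3,0,1,1,3,9](4) P2=[8,0,7,6,6,5](0)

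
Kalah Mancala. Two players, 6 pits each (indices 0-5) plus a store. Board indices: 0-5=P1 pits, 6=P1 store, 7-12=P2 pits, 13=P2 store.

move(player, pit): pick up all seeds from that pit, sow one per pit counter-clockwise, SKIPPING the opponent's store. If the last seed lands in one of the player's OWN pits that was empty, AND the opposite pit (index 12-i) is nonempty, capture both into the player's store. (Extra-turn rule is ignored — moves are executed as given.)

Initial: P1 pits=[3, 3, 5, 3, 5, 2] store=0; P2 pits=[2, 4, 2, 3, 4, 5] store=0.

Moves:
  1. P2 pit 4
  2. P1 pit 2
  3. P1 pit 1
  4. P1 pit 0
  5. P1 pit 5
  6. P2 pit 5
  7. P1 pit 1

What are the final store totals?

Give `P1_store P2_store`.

Answer: 2 2

Derivation:
Move 1: P2 pit4 -> P1=[4,4,5,3,5,2](0) P2=[2,4,2,3,0,6](1)
Move 2: P1 pit2 -> P1=[4,4,0,4,6,3](1) P2=[3,4,2,3,0,6](1)
Move 3: P1 pit1 -> P1=[4,0,1,5,7,4](1) P2=[3,4,2,3,0,6](1)
Move 4: P1 pit0 -> P1=[0,1,2,6,8,4](1) P2=[3,4,2,3,0,6](1)
Move 5: P1 pit5 -> P1=[0,1,2,6,8,0](2) P2=[4,5,3,3,0,6](1)
Move 6: P2 pit5 -> P1=[1,2,3,7,9,0](2) P2=[4,5,3,3,0,0](2)
Move 7: P1 pit1 -> P1=[1,0,4,8,9,0](2) P2=[4,5,3,3,0,0](2)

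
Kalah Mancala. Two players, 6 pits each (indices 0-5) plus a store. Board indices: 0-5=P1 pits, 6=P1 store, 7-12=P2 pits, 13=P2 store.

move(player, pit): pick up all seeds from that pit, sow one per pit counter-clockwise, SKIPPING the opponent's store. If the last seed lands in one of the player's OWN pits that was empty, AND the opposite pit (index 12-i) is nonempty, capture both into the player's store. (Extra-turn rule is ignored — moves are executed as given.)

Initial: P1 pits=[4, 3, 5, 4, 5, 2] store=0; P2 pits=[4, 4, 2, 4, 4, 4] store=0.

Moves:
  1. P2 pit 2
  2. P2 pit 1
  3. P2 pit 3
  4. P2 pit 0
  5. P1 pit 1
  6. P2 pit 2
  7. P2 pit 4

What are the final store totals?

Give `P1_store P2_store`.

Move 1: P2 pit2 -> P1=[4,3,5,4,5,2](0) P2=[4,4,0,5,5,4](0)
Move 2: P2 pit1 -> P1=[4,3,5,4,5,2](0) P2=[4,0,1,6,6,5](0)
Move 3: P2 pit3 -> P1=[5,4,6,4,5,2](0) P2=[4,0,1,0,7,6](1)
Move 4: P2 pit0 -> P1=[5,4,6,4,5,2](0) P2=[0,1,2,1,8,6](1)
Move 5: P1 pit1 -> P1=[5,0,7,5,6,3](0) P2=[0,1,2,1,8,6](1)
Move 6: P2 pit2 -> P1=[5,0,7,5,6,3](0) P2=[0,1,0,2,9,6](1)
Move 7: P2 pit4 -> P1=[6,1,8,6,7,0](0) P2=[0,1,0,2,0,7](7)

Answer: 0 7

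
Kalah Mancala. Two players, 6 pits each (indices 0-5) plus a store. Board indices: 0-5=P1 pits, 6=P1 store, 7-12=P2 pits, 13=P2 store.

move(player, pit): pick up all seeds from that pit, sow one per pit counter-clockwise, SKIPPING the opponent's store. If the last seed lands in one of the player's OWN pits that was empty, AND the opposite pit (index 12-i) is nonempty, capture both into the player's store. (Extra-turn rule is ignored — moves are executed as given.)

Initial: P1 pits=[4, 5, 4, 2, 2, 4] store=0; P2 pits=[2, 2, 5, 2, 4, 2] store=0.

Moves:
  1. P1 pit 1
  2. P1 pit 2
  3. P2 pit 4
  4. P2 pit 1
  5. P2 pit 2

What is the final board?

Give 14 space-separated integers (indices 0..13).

Move 1: P1 pit1 -> P1=[4,0,5,3,3,5](1) P2=[2,2,5,2,4,2](0)
Move 2: P1 pit2 -> P1=[4,0,0,4,4,6](2) P2=[3,2,5,2,4,2](0)
Move 3: P2 pit4 -> P1=[5,1,0,4,4,6](2) P2=[3,2,5,2,0,3](1)
Move 4: P2 pit1 -> P1=[5,1,0,4,4,6](2) P2=[3,0,6,3,0,3](1)
Move 5: P2 pit2 -> P1=[6,2,0,4,4,6](2) P2=[3,0,0,4,1,4](2)

Answer: 6 2 0 4 4 6 2 3 0 0 4 1 4 2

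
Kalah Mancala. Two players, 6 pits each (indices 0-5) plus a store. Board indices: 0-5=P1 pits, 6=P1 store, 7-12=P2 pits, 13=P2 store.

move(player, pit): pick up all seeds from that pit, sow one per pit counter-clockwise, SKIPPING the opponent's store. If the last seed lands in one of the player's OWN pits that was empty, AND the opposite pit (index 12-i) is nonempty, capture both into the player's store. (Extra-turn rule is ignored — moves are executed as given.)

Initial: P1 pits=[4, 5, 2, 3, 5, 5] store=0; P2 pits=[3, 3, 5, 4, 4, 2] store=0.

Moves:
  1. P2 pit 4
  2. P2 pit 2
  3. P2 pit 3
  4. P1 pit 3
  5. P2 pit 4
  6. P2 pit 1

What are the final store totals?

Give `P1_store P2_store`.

Answer: 1 12

Derivation:
Move 1: P2 pit4 -> P1=[5,6,2,3,5,5](0) P2=[3,3,5,4,0,3](1)
Move 2: P2 pit2 -> P1=[6,6,2,3,5,5](0) P2=[3,3,0,5,1,4](2)
Move 3: P2 pit3 -> P1=[7,7,2,3,5,5](0) P2=[3,3,0,0,2,5](3)
Move 4: P1 pit3 -> P1=[7,7,2,0,6,6](1) P2=[3,3,0,0,2,5](3)
Move 5: P2 pit4 -> P1=[7,7,2,0,6,6](1) P2=[3,3,0,0,0,6](4)
Move 6: P2 pit1 -> P1=[7,0,2,0,6,6](1) P2=[3,0,1,1,0,6](12)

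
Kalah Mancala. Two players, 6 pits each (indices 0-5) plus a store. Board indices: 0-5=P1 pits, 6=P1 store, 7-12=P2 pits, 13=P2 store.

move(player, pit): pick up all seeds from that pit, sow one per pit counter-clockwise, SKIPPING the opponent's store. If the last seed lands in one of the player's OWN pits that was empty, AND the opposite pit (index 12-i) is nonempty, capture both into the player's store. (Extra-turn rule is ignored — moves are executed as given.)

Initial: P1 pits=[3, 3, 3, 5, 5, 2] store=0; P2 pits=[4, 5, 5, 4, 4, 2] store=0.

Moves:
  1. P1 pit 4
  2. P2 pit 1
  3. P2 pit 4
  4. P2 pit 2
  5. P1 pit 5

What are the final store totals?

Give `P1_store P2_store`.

Move 1: P1 pit4 -> P1=[3,3,3,5,0,3](1) P2=[5,6,6,4,4,2](0)
Move 2: P2 pit1 -> P1=[4,3,3,5,0,3](1) P2=[5,0,7,5,5,3](1)
Move 3: P2 pit4 -> P1=[5,4,4,5,0,3](1) P2=[5,0,7,5,0,4](2)
Move 4: P2 pit2 -> P1=[6,5,5,5,0,3](1) P2=[5,0,0,6,1,5](3)
Move 5: P1 pit5 -> P1=[6,5,5,5,0,0](2) P2=[6,1,0,6,1,5](3)

Answer: 2 3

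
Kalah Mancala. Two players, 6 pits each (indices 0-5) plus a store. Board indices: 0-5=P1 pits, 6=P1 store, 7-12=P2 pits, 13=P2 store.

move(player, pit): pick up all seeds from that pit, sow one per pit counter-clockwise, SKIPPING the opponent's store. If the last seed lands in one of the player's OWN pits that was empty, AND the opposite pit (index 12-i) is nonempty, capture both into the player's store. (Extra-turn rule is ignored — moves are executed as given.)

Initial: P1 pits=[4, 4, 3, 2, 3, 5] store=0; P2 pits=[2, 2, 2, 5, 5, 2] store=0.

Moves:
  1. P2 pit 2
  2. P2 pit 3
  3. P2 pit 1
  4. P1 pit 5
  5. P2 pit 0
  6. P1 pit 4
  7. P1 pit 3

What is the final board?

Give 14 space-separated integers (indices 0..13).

Move 1: P2 pit2 -> P1=[4,4,3,2,3,5](0) P2=[2,2,0,6,6,2](0)
Move 2: P2 pit3 -> P1=[5,5,4,2,3,5](0) P2=[2,2,0,0,7,3](1)
Move 3: P2 pit1 -> P1=[5,5,0,2,3,5](0) P2=[2,0,1,0,7,3](6)
Move 4: P1 pit5 -> P1=[5,5,0,2,3,0](1) P2=[3,1,2,1,7,3](6)
Move 5: P2 pit0 -> P1=[5,5,0,2,3,0](1) P2=[0,2,3,2,7,3](6)
Move 6: P1 pit4 -> P1=[5,5,0,2,0,1](2) P2=[1,2,3,2,7,3](6)
Move 7: P1 pit3 -> P1=[5,5,0,0,1,2](2) P2=[1,2,3,2,7,3](6)

Answer: 5 5 0 0 1 2 2 1 2 3 2 7 3 6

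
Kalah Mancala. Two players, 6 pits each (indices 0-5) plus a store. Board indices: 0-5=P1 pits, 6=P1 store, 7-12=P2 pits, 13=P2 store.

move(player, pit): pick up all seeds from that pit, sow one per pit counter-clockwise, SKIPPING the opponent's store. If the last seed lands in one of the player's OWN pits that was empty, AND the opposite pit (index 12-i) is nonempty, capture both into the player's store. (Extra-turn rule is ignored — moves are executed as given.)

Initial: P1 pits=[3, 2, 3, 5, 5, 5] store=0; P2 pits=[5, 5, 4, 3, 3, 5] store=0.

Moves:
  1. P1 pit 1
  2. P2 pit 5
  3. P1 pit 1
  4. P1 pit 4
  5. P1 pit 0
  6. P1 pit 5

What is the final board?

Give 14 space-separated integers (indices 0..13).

Answer: 0 1 7 8 0 0 9 7 1 6 4 4 0 1

Derivation:
Move 1: P1 pit1 -> P1=[3,0,4,6,5,5](0) P2=[5,5,4,3,3,5](0)
Move 2: P2 pit5 -> P1=[4,1,5,7,5,5](0) P2=[5,5,4,3,3,0](1)
Move 3: P1 pit1 -> P1=[4,0,6,7,5,5](0) P2=[5,5,4,3,3,0](1)
Move 4: P1 pit4 -> P1=[4,0,6,7,0,6](1) P2=[6,6,5,3,3,0](1)
Move 5: P1 pit0 -> P1=[0,1,7,8,0,6](8) P2=[6,0,5,3,3,0](1)
Move 6: P1 pit5 -> P1=[0,1,7,8,0,0](9) P2=[7,1,6,4,4,0](1)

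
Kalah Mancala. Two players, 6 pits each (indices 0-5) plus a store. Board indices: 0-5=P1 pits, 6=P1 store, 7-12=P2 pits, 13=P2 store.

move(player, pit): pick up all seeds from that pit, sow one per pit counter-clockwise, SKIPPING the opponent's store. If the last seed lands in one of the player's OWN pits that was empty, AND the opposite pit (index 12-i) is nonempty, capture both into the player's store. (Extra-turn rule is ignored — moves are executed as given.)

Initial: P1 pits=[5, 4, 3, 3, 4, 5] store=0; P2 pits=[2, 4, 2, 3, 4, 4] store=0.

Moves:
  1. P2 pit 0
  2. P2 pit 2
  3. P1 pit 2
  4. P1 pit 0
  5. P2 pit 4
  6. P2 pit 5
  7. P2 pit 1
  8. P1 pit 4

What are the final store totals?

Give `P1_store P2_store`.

Move 1: P2 pit0 -> P1=[5,4,3,3,4,5](0) P2=[0,5,3,3,4,4](0)
Move 2: P2 pit2 -> P1=[5,4,3,3,4,5](0) P2=[0,5,0,4,5,5](0)
Move 3: P1 pit2 -> P1=[5,4,0,4,5,6](0) P2=[0,5,0,4,5,5](0)
Move 4: P1 pit0 -> P1=[0,5,1,5,6,7](0) P2=[0,5,0,4,5,5](0)
Move 5: P2 pit4 -> P1=[1,6,2,5,6,7](0) P2=[0,5,0,4,0,6](1)
Move 6: P2 pit5 -> P1=[2,7,3,6,7,7](0) P2=[0,5,0,4,0,0](2)
Move 7: P2 pit1 -> P1=[2,7,3,6,7,7](0) P2=[0,0,1,5,1,1](3)
Move 8: P1 pit4 -> P1=[2,7,3,6,0,8](1) P2=[1,1,2,6,2,1](3)

Answer: 1 3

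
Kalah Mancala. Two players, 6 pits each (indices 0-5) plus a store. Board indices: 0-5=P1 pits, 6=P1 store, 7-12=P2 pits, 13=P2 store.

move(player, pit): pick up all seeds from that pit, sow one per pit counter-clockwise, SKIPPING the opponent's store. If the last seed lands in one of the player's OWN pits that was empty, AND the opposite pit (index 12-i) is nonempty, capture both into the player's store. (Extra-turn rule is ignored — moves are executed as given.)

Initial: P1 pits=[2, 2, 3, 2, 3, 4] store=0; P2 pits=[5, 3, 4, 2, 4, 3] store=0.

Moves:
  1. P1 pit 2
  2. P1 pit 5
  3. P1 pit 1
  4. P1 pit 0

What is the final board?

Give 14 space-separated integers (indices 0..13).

Move 1: P1 pit2 -> P1=[2,2,0,3,4,5](0) P2=[5,3,4,2,4,3](0)
Move 2: P1 pit5 -> P1=[2,2,0,3,4,0](1) P2=[6,4,5,3,4,3](0)
Move 3: P1 pit1 -> P1=[2,0,1,4,4,0](1) P2=[6,4,5,3,4,3](0)
Move 4: P1 pit0 -> P1=[0,1,2,4,4,0](1) P2=[6,4,5,3,4,3](0)

Answer: 0 1 2 4 4 0 1 6 4 5 3 4 3 0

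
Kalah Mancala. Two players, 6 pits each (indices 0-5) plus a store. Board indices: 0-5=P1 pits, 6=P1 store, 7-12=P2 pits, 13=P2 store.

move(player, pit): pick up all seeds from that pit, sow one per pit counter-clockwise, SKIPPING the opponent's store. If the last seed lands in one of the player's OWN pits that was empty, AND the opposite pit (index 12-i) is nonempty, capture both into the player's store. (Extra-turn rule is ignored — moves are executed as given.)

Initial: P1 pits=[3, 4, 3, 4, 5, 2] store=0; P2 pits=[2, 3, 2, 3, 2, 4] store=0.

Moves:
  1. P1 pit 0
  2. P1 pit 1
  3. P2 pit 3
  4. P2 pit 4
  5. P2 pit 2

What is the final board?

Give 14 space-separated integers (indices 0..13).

Move 1: P1 pit0 -> P1=[0,5,4,5,5,2](0) P2=[2,3,2,3,2,4](0)
Move 2: P1 pit1 -> P1=[0,0,5,6,6,3](1) P2=[2,3,2,3,2,4](0)
Move 3: P2 pit3 -> P1=[0,0,5,6,6,3](1) P2=[2,3,2,0,3,5](1)
Move 4: P2 pit4 -> P1=[1,0,5,6,6,3](1) P2=[2,3,2,0,0,6](2)
Move 5: P2 pit2 -> P1=[1,0,5,6,6,3](1) P2=[2,3,0,1,1,6](2)

Answer: 1 0 5 6 6 3 1 2 3 0 1 1 6 2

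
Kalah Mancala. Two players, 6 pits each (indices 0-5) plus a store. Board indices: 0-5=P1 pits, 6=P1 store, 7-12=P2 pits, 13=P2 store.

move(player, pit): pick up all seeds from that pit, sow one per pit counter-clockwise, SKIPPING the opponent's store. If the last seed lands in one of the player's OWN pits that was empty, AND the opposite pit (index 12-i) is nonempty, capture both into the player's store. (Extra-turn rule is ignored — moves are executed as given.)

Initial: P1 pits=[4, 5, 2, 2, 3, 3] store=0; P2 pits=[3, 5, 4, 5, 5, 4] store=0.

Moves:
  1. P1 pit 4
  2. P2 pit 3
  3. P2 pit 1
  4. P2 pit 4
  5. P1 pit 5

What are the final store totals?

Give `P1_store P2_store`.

Answer: 2 3

Derivation:
Move 1: P1 pit4 -> P1=[4,5,2,2,0,4](1) P2=[4,5,4,5,5,4](0)
Move 2: P2 pit3 -> P1=[5,6,2,2,0,4](1) P2=[4,5,4,0,6,5](1)
Move 3: P2 pit1 -> P1=[5,6,2,2,0,4](1) P2=[4,0,5,1,7,6](2)
Move 4: P2 pit4 -> P1=[6,7,3,3,1,4](1) P2=[4,0,5,1,0,7](3)
Move 5: P1 pit5 -> P1=[6,7,3,3,1,0](2) P2=[5,1,6,1,0,7](3)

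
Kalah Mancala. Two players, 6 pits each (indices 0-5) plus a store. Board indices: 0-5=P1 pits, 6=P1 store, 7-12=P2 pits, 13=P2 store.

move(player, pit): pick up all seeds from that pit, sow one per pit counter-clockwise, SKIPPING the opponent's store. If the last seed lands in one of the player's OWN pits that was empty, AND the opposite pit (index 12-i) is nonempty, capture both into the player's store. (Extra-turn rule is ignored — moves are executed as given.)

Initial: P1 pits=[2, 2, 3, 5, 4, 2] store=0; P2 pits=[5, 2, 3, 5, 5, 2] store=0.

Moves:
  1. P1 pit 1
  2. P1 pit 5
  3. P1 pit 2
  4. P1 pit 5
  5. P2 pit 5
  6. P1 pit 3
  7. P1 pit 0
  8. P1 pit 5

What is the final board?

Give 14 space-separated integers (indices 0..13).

Move 1: P1 pit1 -> P1=[2,0,4,6,4,2](0) P2=[5,2,3,5,5,2](0)
Move 2: P1 pit5 -> P1=[2,0,4,6,4,0](1) P2=[6,2,3,5,5,2](0)
Move 3: P1 pit2 -> P1=[2,0,0,7,5,1](2) P2=[6,2,3,5,5,2](0)
Move 4: P1 pit5 -> P1=[2,0,0,7,5,0](3) P2=[6,2,3,5,5,2](0)
Move 5: P2 pit5 -> P1=[3,0,0,7,5,0](3) P2=[6,2,3,5,5,0](1)
Move 6: P1 pit3 -> P1=[3,0,0,0,6,1](4) P2=[7,3,4,6,5,0](1)
Move 7: P1 pit0 -> P1=[0,1,1,0,6,1](9) P2=[7,3,0,6,5,0](1)
Move 8: P1 pit5 -> P1=[0,1,1,0,6,0](10) P2=[7,3,0,6,5,0](1)

Answer: 0 1 1 0 6 0 10 7 3 0 6 5 0 1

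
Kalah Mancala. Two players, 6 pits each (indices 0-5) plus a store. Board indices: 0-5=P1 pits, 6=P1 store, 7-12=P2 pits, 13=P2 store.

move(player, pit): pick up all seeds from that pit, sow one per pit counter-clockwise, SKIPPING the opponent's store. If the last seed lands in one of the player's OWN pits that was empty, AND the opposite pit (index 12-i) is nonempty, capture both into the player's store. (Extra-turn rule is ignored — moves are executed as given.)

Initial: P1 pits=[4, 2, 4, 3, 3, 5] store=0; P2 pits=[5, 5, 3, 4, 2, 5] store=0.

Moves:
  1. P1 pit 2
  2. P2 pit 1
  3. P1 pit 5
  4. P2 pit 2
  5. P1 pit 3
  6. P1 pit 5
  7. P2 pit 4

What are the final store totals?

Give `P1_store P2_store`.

Move 1: P1 pit2 -> P1=[4,2,0,4,4,6](1) P2=[5,5,3,4,2,5](0)
Move 2: P2 pit1 -> P1=[4,2,0,4,4,6](1) P2=[5,0,4,5,3,6](1)
Move 3: P1 pit5 -> P1=[4,2,0,4,4,0](2) P2=[6,1,5,6,4,6](1)
Move 4: P2 pit2 -> P1=[5,2,0,4,4,0](2) P2=[6,1,0,7,5,7](2)
Move 5: P1 pit3 -> P1=[5,2,0,0,5,1](3) P2=[7,1,0,7,5,7](2)
Move 6: P1 pit5 -> P1=[5,2,0,0,5,0](4) P2=[7,1,0,7,5,7](2)
Move 7: P2 pit4 -> P1=[6,3,1,0,5,0](4) P2=[7,1,0,7,0,8](3)

Answer: 4 3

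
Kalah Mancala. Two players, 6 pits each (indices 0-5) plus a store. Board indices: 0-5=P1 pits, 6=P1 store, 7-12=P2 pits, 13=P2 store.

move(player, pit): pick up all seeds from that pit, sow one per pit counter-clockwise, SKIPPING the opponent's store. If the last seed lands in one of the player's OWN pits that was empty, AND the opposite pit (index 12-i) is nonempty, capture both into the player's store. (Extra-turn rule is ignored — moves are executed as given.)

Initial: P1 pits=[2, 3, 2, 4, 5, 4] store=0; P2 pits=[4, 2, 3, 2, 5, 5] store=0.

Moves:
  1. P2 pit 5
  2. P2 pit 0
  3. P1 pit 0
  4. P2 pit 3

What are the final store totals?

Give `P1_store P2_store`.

Move 1: P2 pit5 -> P1=[3,4,3,5,5,4](0) P2=[4,2,3,2,5,0](1)
Move 2: P2 pit0 -> P1=[3,4,3,5,5,4](0) P2=[0,3,4,3,6,0](1)
Move 3: P1 pit0 -> P1=[0,5,4,6,5,4](0) P2=[0,3,4,3,6,0](1)
Move 4: P2 pit3 -> P1=[0,5,4,6,5,4](0) P2=[0,3,4,0,7,1](2)

Answer: 0 2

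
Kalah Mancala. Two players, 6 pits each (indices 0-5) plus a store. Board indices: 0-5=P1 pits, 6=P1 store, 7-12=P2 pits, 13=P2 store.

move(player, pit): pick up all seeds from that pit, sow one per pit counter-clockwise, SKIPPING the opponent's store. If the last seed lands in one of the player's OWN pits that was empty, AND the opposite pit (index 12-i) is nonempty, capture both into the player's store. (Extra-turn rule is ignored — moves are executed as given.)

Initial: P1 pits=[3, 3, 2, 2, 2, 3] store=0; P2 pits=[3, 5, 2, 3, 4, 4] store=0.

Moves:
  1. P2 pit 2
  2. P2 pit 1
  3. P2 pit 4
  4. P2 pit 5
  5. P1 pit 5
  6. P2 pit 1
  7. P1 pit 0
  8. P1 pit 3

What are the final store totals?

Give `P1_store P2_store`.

Answer: 7 3

Derivation:
Move 1: P2 pit2 -> P1=[3,3,2,2,2,3](0) P2=[3,5,0,4,5,4](0)
Move 2: P2 pit1 -> P1=[3,3,2,2,2,3](0) P2=[3,0,1,5,6,5](1)
Move 3: P2 pit4 -> P1=[4,4,3,3,2,3](0) P2=[3,0,1,5,0,6](2)
Move 4: P2 pit5 -> P1=[5,5,4,4,3,3](0) P2=[3,0,1,5,0,0](3)
Move 5: P1 pit5 -> P1=[5,5,4,4,3,0](1) P2=[4,1,1,5,0,0](3)
Move 6: P2 pit1 -> P1=[5,5,4,4,3,0](1) P2=[4,0,2,5,0,0](3)
Move 7: P1 pit0 -> P1=[0,6,5,5,4,0](6) P2=[0,0,2,5,0,0](3)
Move 8: P1 pit3 -> P1=[0,6,5,0,5,1](7) P2=[1,1,2,5,0,0](3)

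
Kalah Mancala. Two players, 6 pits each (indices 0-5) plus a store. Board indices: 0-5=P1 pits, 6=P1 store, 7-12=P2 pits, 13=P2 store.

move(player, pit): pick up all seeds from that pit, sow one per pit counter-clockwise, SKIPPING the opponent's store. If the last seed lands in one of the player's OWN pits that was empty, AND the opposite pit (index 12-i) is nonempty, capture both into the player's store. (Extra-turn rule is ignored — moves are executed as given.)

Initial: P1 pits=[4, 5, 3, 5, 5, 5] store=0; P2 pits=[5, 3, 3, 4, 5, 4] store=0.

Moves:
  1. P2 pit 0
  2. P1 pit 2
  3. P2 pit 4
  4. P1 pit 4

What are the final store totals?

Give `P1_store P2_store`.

Answer: 1 1

Derivation:
Move 1: P2 pit0 -> P1=[4,5,3,5,5,5](0) P2=[0,4,4,5,6,5](0)
Move 2: P1 pit2 -> P1=[4,5,0,6,6,6](0) P2=[0,4,4,5,6,5](0)
Move 3: P2 pit4 -> P1=[5,6,1,7,6,6](0) P2=[0,4,4,5,0,6](1)
Move 4: P1 pit4 -> P1=[5,6,1,7,0,7](1) P2=[1,5,5,6,0,6](1)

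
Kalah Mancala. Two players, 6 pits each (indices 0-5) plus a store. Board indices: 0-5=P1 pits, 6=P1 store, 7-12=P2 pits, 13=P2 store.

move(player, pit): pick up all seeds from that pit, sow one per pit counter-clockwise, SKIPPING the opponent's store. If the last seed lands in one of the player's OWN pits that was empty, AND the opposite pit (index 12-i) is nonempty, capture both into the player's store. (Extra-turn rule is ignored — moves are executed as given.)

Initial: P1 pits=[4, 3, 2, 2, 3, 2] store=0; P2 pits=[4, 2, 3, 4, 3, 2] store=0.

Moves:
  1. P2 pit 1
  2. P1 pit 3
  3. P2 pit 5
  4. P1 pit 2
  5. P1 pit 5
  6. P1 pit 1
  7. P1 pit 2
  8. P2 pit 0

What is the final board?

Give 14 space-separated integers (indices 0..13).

Move 1: P2 pit1 -> P1=[4,3,2,2,3,2](0) P2=[4,0,4,5,3,2](0)
Move 2: P1 pit3 -> P1=[4,3,2,0,4,3](0) P2=[4,0,4,5,3,2](0)
Move 3: P2 pit5 -> P1=[5,3,2,0,4,3](0) P2=[4,0,4,5,3,0](1)
Move 4: P1 pit2 -> P1=[5,3,0,1,5,3](0) P2=[4,0,4,5,3,0](1)
Move 5: P1 pit5 -> P1=[5,3,0,1,5,0](1) P2=[5,1,4,5,3,0](1)
Move 6: P1 pit1 -> P1=[5,0,1,2,6,0](1) P2=[5,1,4,5,3,0](1)
Move 7: P1 pit2 -> P1=[5,0,0,3,6,0](1) P2=[5,1,4,5,3,0](1)
Move 8: P2 pit0 -> P1=[0,0,0,3,6,0](1) P2=[0,2,5,6,4,0](7)

Answer: 0 0 0 3 6 0 1 0 2 5 6 4 0 7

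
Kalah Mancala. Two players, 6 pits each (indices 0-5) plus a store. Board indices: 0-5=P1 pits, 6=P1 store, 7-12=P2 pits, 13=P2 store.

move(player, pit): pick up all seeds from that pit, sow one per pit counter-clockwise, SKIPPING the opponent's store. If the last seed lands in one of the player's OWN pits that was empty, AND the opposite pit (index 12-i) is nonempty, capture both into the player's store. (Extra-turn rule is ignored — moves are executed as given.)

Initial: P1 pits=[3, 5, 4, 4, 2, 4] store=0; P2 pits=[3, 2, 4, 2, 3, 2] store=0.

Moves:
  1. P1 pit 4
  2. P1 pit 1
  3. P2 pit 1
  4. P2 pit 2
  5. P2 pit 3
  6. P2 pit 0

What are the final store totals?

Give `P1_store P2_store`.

Move 1: P1 pit4 -> P1=[3,5,4,4,0,5](1) P2=[3,2,4,2,3,2](0)
Move 2: P1 pit1 -> P1=[3,0,5,5,1,6](2) P2=[3,2,4,2,3,2](0)
Move 3: P2 pit1 -> P1=[3,0,5,5,1,6](2) P2=[3,0,5,3,3,2](0)
Move 4: P2 pit2 -> P1=[4,0,5,5,1,6](2) P2=[3,0,0,4,4,3](1)
Move 5: P2 pit3 -> P1=[5,0,5,5,1,6](2) P2=[3,0,0,0,5,4](2)
Move 6: P2 pit0 -> P1=[5,0,0,5,1,6](2) P2=[0,1,1,0,5,4](8)

Answer: 2 8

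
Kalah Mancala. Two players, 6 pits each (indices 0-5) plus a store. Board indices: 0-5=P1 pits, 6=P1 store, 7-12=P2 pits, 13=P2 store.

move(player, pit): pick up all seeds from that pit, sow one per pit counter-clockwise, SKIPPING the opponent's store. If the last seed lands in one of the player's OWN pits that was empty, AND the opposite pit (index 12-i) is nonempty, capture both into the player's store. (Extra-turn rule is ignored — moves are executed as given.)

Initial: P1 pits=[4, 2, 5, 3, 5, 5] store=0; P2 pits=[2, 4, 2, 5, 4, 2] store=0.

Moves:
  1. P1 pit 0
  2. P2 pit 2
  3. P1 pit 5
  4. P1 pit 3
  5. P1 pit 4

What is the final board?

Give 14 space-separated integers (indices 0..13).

Answer: 0 3 6 0 0 2 3 5 6 2 8 6 2 0

Derivation:
Move 1: P1 pit0 -> P1=[0,3,6,4,6,5](0) P2=[2,4,2,5,4,2](0)
Move 2: P2 pit2 -> P1=[0,3,6,4,6,5](0) P2=[2,4,0,6,5,2](0)
Move 3: P1 pit5 -> P1=[0,3,6,4,6,0](1) P2=[3,5,1,7,5,2](0)
Move 4: P1 pit3 -> P1=[0,3,6,0,7,1](2) P2=[4,5,1,7,5,2](0)
Move 5: P1 pit4 -> P1=[0,3,6,0,0,2](3) P2=[5,6,2,8,6,2](0)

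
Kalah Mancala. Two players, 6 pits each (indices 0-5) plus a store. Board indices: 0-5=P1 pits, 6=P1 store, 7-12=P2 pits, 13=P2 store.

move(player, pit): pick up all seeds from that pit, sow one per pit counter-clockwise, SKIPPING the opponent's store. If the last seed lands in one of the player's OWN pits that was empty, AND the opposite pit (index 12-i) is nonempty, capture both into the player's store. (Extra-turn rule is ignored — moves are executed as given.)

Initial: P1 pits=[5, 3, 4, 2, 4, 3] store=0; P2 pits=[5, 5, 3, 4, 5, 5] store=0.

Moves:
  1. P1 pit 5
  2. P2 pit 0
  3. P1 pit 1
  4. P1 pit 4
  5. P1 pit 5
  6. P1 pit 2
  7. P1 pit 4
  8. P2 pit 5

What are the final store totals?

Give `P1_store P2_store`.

Answer: 4 2

Derivation:
Move 1: P1 pit5 -> P1=[5,3,4,2,4,0](1) P2=[6,6,3,4,5,5](0)
Move 2: P2 pit0 -> P1=[5,3,4,2,4,0](1) P2=[0,7,4,5,6,6](1)
Move 3: P1 pit1 -> P1=[5,0,5,3,5,0](1) P2=[0,7,4,5,6,6](1)
Move 4: P1 pit4 -> P1=[5,0,5,3,0,1](2) P2=[1,8,5,5,6,6](1)
Move 5: P1 pit5 -> P1=[5,0,5,3,0,0](3) P2=[1,8,5,5,6,6](1)
Move 6: P1 pit2 -> P1=[5,0,0,4,1,1](4) P2=[2,8,5,5,6,6](1)
Move 7: P1 pit4 -> P1=[5,0,0,4,0,2](4) P2=[2,8,5,5,6,6](1)
Move 8: P2 pit5 -> P1=[6,1,1,5,1,2](4) P2=[2,8,5,5,6,0](2)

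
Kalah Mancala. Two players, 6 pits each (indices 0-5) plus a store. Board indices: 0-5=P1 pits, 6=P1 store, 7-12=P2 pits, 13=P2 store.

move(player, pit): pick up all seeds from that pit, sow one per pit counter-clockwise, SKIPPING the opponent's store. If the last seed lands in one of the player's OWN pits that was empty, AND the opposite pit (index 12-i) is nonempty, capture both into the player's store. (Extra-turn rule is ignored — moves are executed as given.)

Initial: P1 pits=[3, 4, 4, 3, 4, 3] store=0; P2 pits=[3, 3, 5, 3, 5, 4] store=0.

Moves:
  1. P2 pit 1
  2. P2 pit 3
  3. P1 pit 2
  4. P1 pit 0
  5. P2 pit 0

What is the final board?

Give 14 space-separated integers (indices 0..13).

Answer: 0 5 0 5 6 4 1 0 1 7 0 7 5 3

Derivation:
Move 1: P2 pit1 -> P1=[3,4,4,3,4,3](0) P2=[3,0,6,4,6,4](0)
Move 2: P2 pit3 -> P1=[4,4,4,3,4,3](0) P2=[3,0,6,0,7,5](1)
Move 3: P1 pit2 -> P1=[4,4,0,4,5,4](1) P2=[3,0,6,0,7,5](1)
Move 4: P1 pit0 -> P1=[0,5,1,5,6,4](1) P2=[3,0,6,0,7,5](1)
Move 5: P2 pit0 -> P1=[0,5,0,5,6,4](1) P2=[0,1,7,0,7,5](3)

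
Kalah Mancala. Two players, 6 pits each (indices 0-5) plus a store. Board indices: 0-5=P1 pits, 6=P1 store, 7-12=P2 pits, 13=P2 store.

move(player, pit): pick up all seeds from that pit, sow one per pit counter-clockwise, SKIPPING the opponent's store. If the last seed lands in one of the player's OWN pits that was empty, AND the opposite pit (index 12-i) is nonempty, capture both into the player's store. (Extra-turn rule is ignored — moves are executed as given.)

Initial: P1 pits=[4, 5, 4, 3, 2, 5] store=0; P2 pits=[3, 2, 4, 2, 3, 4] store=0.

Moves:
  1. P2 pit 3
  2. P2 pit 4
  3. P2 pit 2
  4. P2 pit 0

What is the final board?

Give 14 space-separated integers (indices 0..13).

Answer: 5 6 4 3 2 5 0 0 3 1 2 1 7 2

Derivation:
Move 1: P2 pit3 -> P1=[4,5,4,3,2,5](0) P2=[3,2,4,0,4,5](0)
Move 2: P2 pit4 -> P1=[5,6,4,3,2,5](0) P2=[3,2,4,0,0,6](1)
Move 3: P2 pit2 -> P1=[5,6,4,3,2,5](0) P2=[3,2,0,1,1,7](2)
Move 4: P2 pit0 -> P1=[5,6,4,3,2,5](0) P2=[0,3,1,2,1,7](2)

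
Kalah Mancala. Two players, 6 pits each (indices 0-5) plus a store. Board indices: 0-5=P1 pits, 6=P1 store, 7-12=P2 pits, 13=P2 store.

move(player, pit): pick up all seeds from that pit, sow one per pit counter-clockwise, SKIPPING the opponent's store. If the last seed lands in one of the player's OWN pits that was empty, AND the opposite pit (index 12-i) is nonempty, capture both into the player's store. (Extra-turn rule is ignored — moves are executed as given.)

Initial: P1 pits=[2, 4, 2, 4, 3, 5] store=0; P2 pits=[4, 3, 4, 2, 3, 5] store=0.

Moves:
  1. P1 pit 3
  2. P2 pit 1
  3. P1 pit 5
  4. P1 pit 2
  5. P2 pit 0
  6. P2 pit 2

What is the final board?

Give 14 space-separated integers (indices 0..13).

Answer: 3 5 1 1 5 0 2 0 2 0 6 7 7 2

Derivation:
Move 1: P1 pit3 -> P1=[2,4,2,0,4,6](1) P2=[5,3,4,2,3,5](0)
Move 2: P2 pit1 -> P1=[2,4,2,0,4,6](1) P2=[5,0,5,3,4,5](0)
Move 3: P1 pit5 -> P1=[2,4,2,0,4,0](2) P2=[6,1,6,4,5,5](0)
Move 4: P1 pit2 -> P1=[2,4,0,1,5,0](2) P2=[6,1,6,4,5,5](0)
Move 5: P2 pit0 -> P1=[2,4,0,1,5,0](2) P2=[0,2,7,5,6,6](1)
Move 6: P2 pit2 -> P1=[3,5,1,1,5,0](2) P2=[0,2,0,6,7,7](2)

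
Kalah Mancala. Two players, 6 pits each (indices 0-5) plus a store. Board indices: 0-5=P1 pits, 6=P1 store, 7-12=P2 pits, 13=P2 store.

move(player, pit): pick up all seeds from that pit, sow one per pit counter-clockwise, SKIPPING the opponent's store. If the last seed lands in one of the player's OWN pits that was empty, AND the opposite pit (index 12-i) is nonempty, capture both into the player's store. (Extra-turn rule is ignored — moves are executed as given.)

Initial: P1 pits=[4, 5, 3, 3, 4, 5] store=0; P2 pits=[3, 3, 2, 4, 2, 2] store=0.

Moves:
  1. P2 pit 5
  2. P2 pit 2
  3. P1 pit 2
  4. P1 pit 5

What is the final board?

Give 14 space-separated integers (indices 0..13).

Answer: 5 5 0 4 5 0 1 4 4 1 6 4 0 1

Derivation:
Move 1: P2 pit5 -> P1=[5,5,3,3,4,5](0) P2=[3,3,2,4,2,0](1)
Move 2: P2 pit2 -> P1=[5,5,3,3,4,5](0) P2=[3,3,0,5,3,0](1)
Move 3: P1 pit2 -> P1=[5,5,0,4,5,6](0) P2=[3,3,0,5,3,0](1)
Move 4: P1 pit5 -> P1=[5,5,0,4,5,0](1) P2=[4,4,1,6,4,0](1)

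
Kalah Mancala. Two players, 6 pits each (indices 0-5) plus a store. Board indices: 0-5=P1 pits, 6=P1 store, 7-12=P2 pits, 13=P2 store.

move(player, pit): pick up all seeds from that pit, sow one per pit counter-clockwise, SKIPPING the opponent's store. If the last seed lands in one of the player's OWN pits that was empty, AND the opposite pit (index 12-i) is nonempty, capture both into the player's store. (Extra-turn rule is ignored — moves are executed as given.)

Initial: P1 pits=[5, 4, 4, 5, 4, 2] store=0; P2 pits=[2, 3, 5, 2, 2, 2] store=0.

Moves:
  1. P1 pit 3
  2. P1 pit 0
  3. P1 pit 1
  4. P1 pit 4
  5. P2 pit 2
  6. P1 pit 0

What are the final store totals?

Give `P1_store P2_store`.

Answer: 3 1

Derivation:
Move 1: P1 pit3 -> P1=[5,4,4,0,5,3](1) P2=[3,4,5,2,2,2](0)
Move 2: P1 pit0 -> P1=[0,5,5,1,6,4](1) P2=[3,4,5,2,2,2](0)
Move 3: P1 pit1 -> P1=[0,0,6,2,7,5](2) P2=[3,4,5,2,2,2](0)
Move 4: P1 pit4 -> P1=[0,0,6,2,0,6](3) P2=[4,5,6,3,3,2](0)
Move 5: P2 pit2 -> P1=[1,1,6,2,0,6](3) P2=[4,5,0,4,4,3](1)
Move 6: P1 pit0 -> P1=[0,2,6,2,0,6](3) P2=[4,5,0,4,4,3](1)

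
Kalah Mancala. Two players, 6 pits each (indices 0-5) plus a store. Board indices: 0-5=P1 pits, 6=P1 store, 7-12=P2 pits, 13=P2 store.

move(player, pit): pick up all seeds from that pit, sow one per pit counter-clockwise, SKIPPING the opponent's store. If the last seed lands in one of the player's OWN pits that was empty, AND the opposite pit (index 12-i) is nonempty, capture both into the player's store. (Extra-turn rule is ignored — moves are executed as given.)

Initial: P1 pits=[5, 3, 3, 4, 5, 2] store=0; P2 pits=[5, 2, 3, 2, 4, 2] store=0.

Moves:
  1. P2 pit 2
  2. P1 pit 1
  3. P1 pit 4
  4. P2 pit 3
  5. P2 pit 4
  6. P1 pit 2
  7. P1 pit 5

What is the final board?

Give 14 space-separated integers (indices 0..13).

Move 1: P2 pit2 -> P1=[5,3,3,4,5,2](0) P2=[5,2,0,3,5,3](0)
Move 2: P1 pit1 -> P1=[5,0,4,5,6,2](0) P2=[5,2,0,3,5,3](0)
Move 3: P1 pit4 -> P1=[5,0,4,5,0,3](1) P2=[6,3,1,4,5,3](0)
Move 4: P2 pit3 -> P1=[6,0,4,5,0,3](1) P2=[6,3,1,0,6,4](1)
Move 5: P2 pit4 -> P1=[7,1,5,6,0,3](1) P2=[6,3,1,0,0,5](2)
Move 6: P1 pit2 -> P1=[7,1,0,7,1,4](2) P2=[7,3,1,0,0,5](2)
Move 7: P1 pit5 -> P1=[7,1,0,7,1,0](3) P2=[8,4,2,0,0,5](2)

Answer: 7 1 0 7 1 0 3 8 4 2 0 0 5 2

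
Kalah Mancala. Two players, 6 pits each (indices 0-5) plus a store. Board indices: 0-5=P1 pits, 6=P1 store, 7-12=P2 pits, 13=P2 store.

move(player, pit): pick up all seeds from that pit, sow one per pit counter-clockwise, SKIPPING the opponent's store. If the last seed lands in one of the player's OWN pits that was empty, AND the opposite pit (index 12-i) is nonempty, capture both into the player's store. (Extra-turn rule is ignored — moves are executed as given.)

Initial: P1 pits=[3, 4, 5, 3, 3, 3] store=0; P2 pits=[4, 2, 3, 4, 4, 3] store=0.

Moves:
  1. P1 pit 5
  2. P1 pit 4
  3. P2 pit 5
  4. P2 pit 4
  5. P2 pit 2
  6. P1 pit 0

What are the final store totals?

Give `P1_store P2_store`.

Answer: 2 2

Derivation:
Move 1: P1 pit5 -> P1=[3,4,5,3,3,0](1) P2=[5,3,3,4,4,3](0)
Move 2: P1 pit4 -> P1=[3,4,5,3,0,1](2) P2=[6,3,3,4,4,3](0)
Move 3: P2 pit5 -> P1=[4,5,5,3,0,1](2) P2=[6,3,3,4,4,0](1)
Move 4: P2 pit4 -> P1=[5,6,5,3,0,1](2) P2=[6,3,3,4,0,1](2)
Move 5: P2 pit2 -> P1=[5,6,5,3,0,1](2) P2=[6,3,0,5,1,2](2)
Move 6: P1 pit0 -> P1=[0,7,6,4,1,2](2) P2=[6,3,0,5,1,2](2)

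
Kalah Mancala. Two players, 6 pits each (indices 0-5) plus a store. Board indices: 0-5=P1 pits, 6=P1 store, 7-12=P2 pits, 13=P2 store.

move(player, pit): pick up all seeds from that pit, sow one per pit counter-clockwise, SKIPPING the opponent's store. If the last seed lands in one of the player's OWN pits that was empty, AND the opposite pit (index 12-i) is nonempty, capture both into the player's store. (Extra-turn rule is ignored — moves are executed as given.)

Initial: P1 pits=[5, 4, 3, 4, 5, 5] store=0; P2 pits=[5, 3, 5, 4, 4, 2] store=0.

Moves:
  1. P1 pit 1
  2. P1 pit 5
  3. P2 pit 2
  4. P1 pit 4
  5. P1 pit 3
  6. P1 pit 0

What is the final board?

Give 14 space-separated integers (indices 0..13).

Answer: 0 2 5 1 2 3 4 8 6 1 7 6 3 1

Derivation:
Move 1: P1 pit1 -> P1=[5,0,4,5,6,6](0) P2=[5,3,5,4,4,2](0)
Move 2: P1 pit5 -> P1=[5,0,4,5,6,0](1) P2=[6,4,6,5,5,2](0)
Move 3: P2 pit2 -> P1=[6,1,4,5,6,0](1) P2=[6,4,0,6,6,3](1)
Move 4: P1 pit4 -> P1=[6,1,4,5,0,1](2) P2=[7,5,1,7,6,3](1)
Move 5: P1 pit3 -> P1=[6,1,4,0,1,2](3) P2=[8,6,1,7,6,3](1)
Move 6: P1 pit0 -> P1=[0,2,5,1,2,3](4) P2=[8,6,1,7,6,3](1)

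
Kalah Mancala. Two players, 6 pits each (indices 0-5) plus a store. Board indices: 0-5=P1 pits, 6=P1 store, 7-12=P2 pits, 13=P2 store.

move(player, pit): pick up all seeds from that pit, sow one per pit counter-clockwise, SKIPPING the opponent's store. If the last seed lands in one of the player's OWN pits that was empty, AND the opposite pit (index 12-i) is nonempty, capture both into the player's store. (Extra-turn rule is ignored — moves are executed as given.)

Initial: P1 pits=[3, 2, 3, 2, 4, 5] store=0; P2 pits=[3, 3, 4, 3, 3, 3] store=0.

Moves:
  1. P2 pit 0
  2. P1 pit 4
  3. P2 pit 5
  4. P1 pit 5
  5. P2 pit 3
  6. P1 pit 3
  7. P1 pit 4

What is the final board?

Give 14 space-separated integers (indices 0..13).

Move 1: P2 pit0 -> P1=[3,2,3,2,4,5](0) P2=[0,4,5,4,3,3](0)
Move 2: P1 pit4 -> P1=[3,2,3,2,0,6](1) P2=[1,5,5,4,3,3](0)
Move 3: P2 pit5 -> P1=[4,3,3,2,0,6](1) P2=[1,5,5,4,3,0](1)
Move 4: P1 pit5 -> P1=[4,3,3,2,0,0](2) P2=[2,6,6,5,4,0](1)
Move 5: P2 pit3 -> P1=[5,4,3,2,0,0](2) P2=[2,6,6,0,5,1](2)
Move 6: P1 pit3 -> P1=[5,4,3,0,1,0](5) P2=[0,6,6,0,5,1](2)
Move 7: P1 pit4 -> P1=[5,4,3,0,0,1](5) P2=[0,6,6,0,5,1](2)

Answer: 5 4 3 0 0 1 5 0 6 6 0 5 1 2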